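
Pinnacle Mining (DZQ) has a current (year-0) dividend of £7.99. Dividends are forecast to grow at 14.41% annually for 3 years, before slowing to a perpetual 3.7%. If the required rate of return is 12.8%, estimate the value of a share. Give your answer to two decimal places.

Two-stage DDM. Project D₁…D_3 at 0.1441, terminal growth 0.037, discount at r = 0.128.
D_1 = 9.1414
D_2 = 10.4586
D_3 = 11.9657
Terminal value at t=3: TV = D_4/(r−g) = 12.4084/(0.128−0.037) = 136.3566
P₀ = 9.1414/(1+0.128)^1 + 10.4586/(1+0.128)^2 + 11.9657/(1+0.128)^3 + 136.3566/(1+0.128)^3 = 119.6663

£119.67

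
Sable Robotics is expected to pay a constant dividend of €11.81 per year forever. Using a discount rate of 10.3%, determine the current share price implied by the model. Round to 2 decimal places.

€114.66

Zero-growth DDM (perpetuity): P₀ = D/r = 11.81 / 0.103 = 114.6602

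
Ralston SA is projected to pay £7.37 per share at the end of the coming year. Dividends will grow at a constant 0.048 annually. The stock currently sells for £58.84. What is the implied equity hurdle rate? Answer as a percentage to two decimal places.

17.33%

Rearranging the constant-growth DDM: r = D₁/P₀ + g.
r = 7.3700 / 58.84 + 0.048 = 0.12525 + 0.048 = 0.17325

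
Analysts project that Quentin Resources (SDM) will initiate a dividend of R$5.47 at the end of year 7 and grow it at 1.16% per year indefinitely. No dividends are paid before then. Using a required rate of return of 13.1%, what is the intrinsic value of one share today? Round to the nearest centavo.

R$21.89

Deferred-dividend DDM. At t=6 the remaining stream is a growing perpetuity with first payment D_7 = 5.47.
V_6 = D_7/(r−g) = 5.47/(0.131−0.0116) = 45.8124
P₀ = V_6/(1+r)^6 = 45.8124/(1+0.131)^6 = 21.8881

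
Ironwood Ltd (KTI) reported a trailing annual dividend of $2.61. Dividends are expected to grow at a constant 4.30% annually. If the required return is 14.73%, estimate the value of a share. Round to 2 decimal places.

$26.10

Gordon growth model: P₀ = D₁/(r − g). D₁ = 2.61 × (1 + 0.043) = 2.7222.
P₀ = 2.7222 / (0.1473 − 0.043) = 2.7222 / 0.1043 = 26.1000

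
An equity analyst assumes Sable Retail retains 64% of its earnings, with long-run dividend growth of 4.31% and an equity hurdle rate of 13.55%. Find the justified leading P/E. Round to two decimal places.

3.90

Payout ratio b = 1 − 0.64 = 0.36.
Justified leading P/E = b/(r−g) = 0.36/(0.1355−0.0431) = 3.8961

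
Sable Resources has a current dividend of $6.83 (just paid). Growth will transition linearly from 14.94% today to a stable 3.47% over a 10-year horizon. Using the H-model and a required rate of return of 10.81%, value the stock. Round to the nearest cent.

H-model: P₀ = D₀[(1+g_L) + H(g_S−g_L)]/(r−g_L), with H = 10/2 = 5.
P₀ = 6.83 × [(1+0.0347) + 5×(0.1494−0.0347)] / (0.1081−0.0347)
   = 6.83 × 1.6082 / 0.0734 = 149.6459

$149.65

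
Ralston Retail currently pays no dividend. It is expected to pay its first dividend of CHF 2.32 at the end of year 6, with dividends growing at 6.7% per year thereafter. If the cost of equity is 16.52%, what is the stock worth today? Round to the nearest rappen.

Deferred-dividend DDM. At t=5 the remaining stream is a growing perpetuity with first payment D_6 = 2.32.
V_5 = D_6/(r−g) = 2.32/(0.1652−0.067) = 23.6253
P₀ = V_5/(1+r)^5 = 23.6253/(1+0.1652)^5 = 10.9995

CHF 11.00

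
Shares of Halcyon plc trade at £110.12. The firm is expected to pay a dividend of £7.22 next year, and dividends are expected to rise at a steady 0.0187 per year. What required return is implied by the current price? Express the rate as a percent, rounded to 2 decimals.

8.43%

Rearranging the constant-growth DDM: r = D₁/P₀ + g.
r = 7.2200 / 110.12 + 0.0187 = 0.06556 + 0.0187 = 0.08426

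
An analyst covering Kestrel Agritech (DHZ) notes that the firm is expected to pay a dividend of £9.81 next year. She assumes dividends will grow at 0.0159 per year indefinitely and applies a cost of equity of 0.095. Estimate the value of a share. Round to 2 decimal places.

£124.02

Gordon growth model: P₀ = D₁/(r − g), with D₁ = 9.81 given directly.
P₀ = 9.8100 / (0.095 − 0.0159) = 9.8100 / 0.0791 = 124.0202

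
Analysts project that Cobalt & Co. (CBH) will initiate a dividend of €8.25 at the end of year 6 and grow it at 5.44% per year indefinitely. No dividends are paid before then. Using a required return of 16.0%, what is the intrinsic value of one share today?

€37.20

Deferred-dividend DDM. At t=5 the remaining stream is a growing perpetuity with first payment D_6 = 8.25.
V_5 = D_6/(r−g) = 8.25/(0.16−0.0544) = 78.1250
P₀ = V_5/(1+r)^5 = 78.1250/(1+0.16)^5 = 37.1963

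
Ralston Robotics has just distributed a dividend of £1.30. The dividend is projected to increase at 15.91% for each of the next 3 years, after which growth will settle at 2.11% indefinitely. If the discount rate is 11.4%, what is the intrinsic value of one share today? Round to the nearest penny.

Two-stage DDM. Project D₁…D_3 at 0.1591, terminal growth 0.0211, discount at r = 0.114.
D_1 = 1.5068
D_2 = 1.7466
D_3 = 2.0244
Terminal value at t=3: TV = D_4/(r−g) = 2.0672/(0.114−0.0211) = 22.2515
P₀ = 1.5068/(1+0.114)^1 + 1.7466/(1+0.114)^2 + 2.0244/(1+0.114)^3 + 22.2515/(1+0.114)^3 = 20.3198

£20.32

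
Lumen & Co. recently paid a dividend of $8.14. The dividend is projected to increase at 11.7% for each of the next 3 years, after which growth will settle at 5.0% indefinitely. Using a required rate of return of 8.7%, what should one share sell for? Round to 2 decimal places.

Two-stage DDM. Project D₁…D_3 at 0.117, terminal growth 0.05, discount at r = 0.087.
D_1 = 9.0924
D_2 = 10.1562
D_3 = 11.3445
Terminal value at t=3: TV = D_4/(r−g) = 11.9117/(0.087−0.05) = 321.9374
P₀ = 9.0924/(1+0.087)^1 + 10.1562/(1+0.087)^2 + 11.3445/(1+0.087)^3 + 321.9374/(1+0.087)^3 = 276.4517

$276.45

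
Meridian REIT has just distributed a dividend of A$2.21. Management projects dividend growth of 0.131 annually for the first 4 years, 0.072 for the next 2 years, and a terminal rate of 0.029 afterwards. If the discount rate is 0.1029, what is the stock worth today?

A$46.25

Three-stage DDM. Project D₁…D_6; terminal Gordon value at t=6 with g = 0.029; discount at r = 0.1029.
D_1 = 2.4995
D_2 = 2.8269
D_3 = 3.1973
D_4 = 3.6161
D_5 = 3.8765
D_6 = 4.1556
TV_6 = 4.2761/(0.1029−0.029) = 57.8633
P₀ = Σ Dₜ/(1+r)ᵗ + TV_6/(1+r)^6 = 46.2525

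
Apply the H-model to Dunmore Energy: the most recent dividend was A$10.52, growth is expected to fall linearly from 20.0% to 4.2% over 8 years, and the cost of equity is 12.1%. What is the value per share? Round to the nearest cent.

H-model: P₀ = D₀[(1+g_L) + H(g_S−g_L)]/(r−g_L), with H = 8/2 = 4.
P₀ = 10.52 × [(1+0.042) + 4×(0.2−0.042)] / (0.121−0.042)
   = 10.52 × 1.6740 / 0.079 = 222.9175

A$222.92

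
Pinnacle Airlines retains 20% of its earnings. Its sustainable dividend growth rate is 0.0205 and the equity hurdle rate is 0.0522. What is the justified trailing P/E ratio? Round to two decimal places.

25.75

Payout ratio b = 1 − 0.20 = 0.80.
Justified trailing P/E = b(1+g)/(r−g) = 0.80×(1+0.0205)/(0.0522−0.0205) = 25.7539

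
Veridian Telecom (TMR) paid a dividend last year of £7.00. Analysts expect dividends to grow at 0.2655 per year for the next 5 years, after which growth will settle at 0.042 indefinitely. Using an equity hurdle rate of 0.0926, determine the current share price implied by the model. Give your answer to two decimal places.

£356.05

Two-stage DDM. Project D₁…D_5 at 0.2655, terminal growth 0.042, discount at r = 0.0926.
D_1 = 8.8585
D_2 = 11.2104
D_3 = 14.1868
D_4 = 17.9534
D_5 = 22.7200
Terminal value at t=5: TV = D_6/(r−g) = 23.6743/(0.0926−0.042) = 467.8709
P₀ = 8.8585/(1+0.0926)^1 + 11.2104/(1+0.0926)^2 + 14.1868/(1+0.0926)^3 + 17.9534/(1+0.0926)^4 + 22.7200/(1+0.0926)^5 + 467.8709/(1+0.0926)^5 = 356.0479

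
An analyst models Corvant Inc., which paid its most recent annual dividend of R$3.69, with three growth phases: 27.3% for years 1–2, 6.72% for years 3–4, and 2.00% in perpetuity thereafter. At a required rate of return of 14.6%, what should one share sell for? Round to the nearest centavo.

R$48.81

Three-stage DDM. Project D₁…D_4; terminal Gordon value at t=4 with g = 0.02; discount at r = 0.146.
D_1 = 4.6974
D_2 = 5.9798
D_3 = 6.3816
D_4 = 6.8104
TV_4 = 6.9466/(0.146−0.02) = 55.1321
P₀ = Σ Dₜ/(1+r)ᵗ + TV_4/(1+r)^4 = 48.8051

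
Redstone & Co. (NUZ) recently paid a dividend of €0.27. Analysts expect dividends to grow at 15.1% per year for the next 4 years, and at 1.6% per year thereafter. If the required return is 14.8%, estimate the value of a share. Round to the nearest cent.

Two-stage DDM. Project D₁…D_4 at 0.151, terminal growth 0.016, discount at r = 0.148.
D_1 = 0.3108
D_2 = 0.3577
D_3 = 0.4117
D_4 = 0.4739
Terminal value at t=4: TV = D_5/(r−g) = 0.4815/(0.148−0.016) = 3.6474
P₀ = 0.3108/(1+0.148)^1 + 0.3577/(1+0.148)^2 + 0.4117/(1+0.148)^3 + 0.4739/(1+0.148)^4 + 3.6474/(1+0.148)^4 = 3.1871

€3.19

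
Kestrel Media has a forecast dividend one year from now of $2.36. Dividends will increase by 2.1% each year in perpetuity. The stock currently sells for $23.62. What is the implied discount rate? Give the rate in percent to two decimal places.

12.09%

Rearranging the constant-growth DDM: r = D₁/P₀ + g.
r = 2.3600 / 23.62 + 0.021 = 0.09992 + 0.021 = 0.12092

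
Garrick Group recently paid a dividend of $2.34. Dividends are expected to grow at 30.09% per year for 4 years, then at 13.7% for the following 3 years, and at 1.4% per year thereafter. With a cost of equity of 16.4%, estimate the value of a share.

$45.91

Three-stage DDM. Project D₁…D_7; terminal Gordon value at t=7 with g = 0.014; discount at r = 0.164.
D_1 = 3.0441
D_2 = 3.9601
D_3 = 5.1517
D_4 = 6.7018
D_5 = 7.6199
D_6 = 8.6639
D_7 = 9.8508
TV_7 = 9.9887/(0.164−0.014) = 66.5916
P₀ = Σ Dₜ/(1+r)ᵗ + TV_7/(1+r)^7 = 45.9083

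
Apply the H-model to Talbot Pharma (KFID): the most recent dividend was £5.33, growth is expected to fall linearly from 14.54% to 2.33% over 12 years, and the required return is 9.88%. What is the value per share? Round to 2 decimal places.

H-model: P₀ = D₀[(1+g_L) + H(g_S−g_L)]/(r−g_L), with H = 12/2 = 6.
P₀ = 5.33 × [(1+0.0233) + 6×(0.1454−0.0233)] / (0.0988−0.0233)
   = 5.33 × 1.7559 / 0.0755 = 123.9596

£123.96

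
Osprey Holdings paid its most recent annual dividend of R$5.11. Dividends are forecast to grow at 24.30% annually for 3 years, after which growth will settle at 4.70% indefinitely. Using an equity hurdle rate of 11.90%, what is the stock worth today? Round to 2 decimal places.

Two-stage DDM. Project D₁…D_3 at 0.243, terminal growth 0.047, discount at r = 0.119.
D_1 = 6.3517
D_2 = 7.8952
D_3 = 9.8137
Terminal value at t=3: TV = D_4/(r−g) = 10.2750/(0.119−0.047) = 142.7080
P₀ = 6.3517/(1+0.119)^1 + 7.8952/(1+0.119)^2 + 9.8137/(1+0.119)^3 + 142.7080/(1+0.119)^3 = 120.8348

R$120.83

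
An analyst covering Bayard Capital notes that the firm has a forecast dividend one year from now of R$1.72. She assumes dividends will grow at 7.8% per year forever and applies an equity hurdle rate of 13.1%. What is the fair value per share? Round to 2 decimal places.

Gordon growth model: P₀ = D₁/(r − g), with D₁ = 1.72 given directly.
P₀ = 1.7200 / (0.131 − 0.078) = 1.7200 / 0.053 = 32.4528

R$32.45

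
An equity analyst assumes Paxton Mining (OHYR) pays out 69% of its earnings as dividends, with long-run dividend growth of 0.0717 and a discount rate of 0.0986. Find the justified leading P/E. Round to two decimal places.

25.65

Justified leading P/E = b/(r−g) = 0.69/(0.0986−0.0717) = 25.6506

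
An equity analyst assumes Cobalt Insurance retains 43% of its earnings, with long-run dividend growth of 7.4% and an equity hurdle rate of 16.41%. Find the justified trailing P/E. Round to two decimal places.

Payout ratio b = 1 − 0.43 = 0.57.
Justified trailing P/E = b(1+g)/(r−g) = 0.57×(1+0.074)/(0.1641−0.074) = 6.7945

6.79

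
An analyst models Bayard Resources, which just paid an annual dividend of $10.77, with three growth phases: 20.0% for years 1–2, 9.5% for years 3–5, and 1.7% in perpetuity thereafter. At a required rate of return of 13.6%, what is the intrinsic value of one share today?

$148.89

Three-stage DDM. Project D₁…D_5; terminal Gordon value at t=5 with g = 0.017; discount at r = 0.136.
D_1 = 12.9240
D_2 = 15.5088
D_3 = 16.9821
D_4 = 18.5954
D_5 = 20.3620
TV_5 = 20.7082/(0.136−0.017) = 174.0181
P₀ = Σ Dₜ/(1+r)ᵗ + TV_5/(1+r)^5 = 148.8892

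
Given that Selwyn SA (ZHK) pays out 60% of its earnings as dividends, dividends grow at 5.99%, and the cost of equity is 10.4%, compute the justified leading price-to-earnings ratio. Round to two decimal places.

Justified leading P/E = b/(r−g) = 0.60/(0.104−0.0599) = 13.6054

13.61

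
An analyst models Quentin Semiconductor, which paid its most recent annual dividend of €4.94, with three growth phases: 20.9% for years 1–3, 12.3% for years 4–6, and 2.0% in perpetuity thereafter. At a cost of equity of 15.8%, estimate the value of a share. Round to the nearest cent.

Three-stage DDM. Project D₁…D_6; terminal Gordon value at t=6 with g = 0.02; discount at r = 0.158.
D_1 = 5.9725
D_2 = 7.2207
D_3 = 8.7298
D_4 = 9.8036
D_5 = 11.0094
D_6 = 12.3636
TV_6 = 12.6109/(0.158−0.02) = 91.3832
P₀ = Σ Dₜ/(1+r)ᵗ + TV_6/(1+r)^6 = 69.9285

€69.93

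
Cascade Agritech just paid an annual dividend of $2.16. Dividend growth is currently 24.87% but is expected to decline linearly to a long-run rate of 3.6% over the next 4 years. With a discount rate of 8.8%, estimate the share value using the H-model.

$60.70

H-model: P₀ = D₀[(1+g_L) + H(g_S−g_L)]/(r−g_L), with H = 4/2 = 2.
P₀ = 2.16 × [(1+0.036) + 2×(0.2487−0.036)] / (0.088−0.036)
   = 2.16 × 1.4614 / 0.052 = 60.7043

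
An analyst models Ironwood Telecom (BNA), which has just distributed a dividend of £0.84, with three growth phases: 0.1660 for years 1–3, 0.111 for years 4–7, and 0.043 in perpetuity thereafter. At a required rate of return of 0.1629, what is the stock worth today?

£11.70

Three-stage DDM. Project D₁…D_7; terminal Gordon value at t=7 with g = 0.043; discount at r = 0.1629.
D_1 = 0.9794
D_2 = 1.1420
D_3 = 1.3316
D_4 = 1.4794
D_5 = 1.6436
D_6 = 1.8261
D_7 = 2.0288
TV_7 = 2.1160/(0.1629−0.043) = 17.6480
P₀ = Σ Dₜ/(1+r)ᵗ + TV_7/(1+r)^7 = 11.6952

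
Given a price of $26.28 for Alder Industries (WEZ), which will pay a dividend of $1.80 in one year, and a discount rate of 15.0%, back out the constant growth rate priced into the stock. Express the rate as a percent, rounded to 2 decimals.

From P₀ = D₁/(r − g), the implied growth is g = r − D₁/P₀.
g = 0.15 − 1.80/26.28 = 0.15 − 0.06849 = 0.08151

8.15%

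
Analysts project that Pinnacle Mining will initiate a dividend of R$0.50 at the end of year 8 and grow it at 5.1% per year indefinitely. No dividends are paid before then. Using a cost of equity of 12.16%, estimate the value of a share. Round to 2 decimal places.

R$3.17

Deferred-dividend DDM. At t=7 the remaining stream is a growing perpetuity with first payment D_8 = 0.50.
V_7 = D_8/(r−g) = 0.50/(0.1216−0.051) = 7.0822
P₀ = V_7/(1+r)^7 = 7.0822/(1+0.1216)^7 = 3.1718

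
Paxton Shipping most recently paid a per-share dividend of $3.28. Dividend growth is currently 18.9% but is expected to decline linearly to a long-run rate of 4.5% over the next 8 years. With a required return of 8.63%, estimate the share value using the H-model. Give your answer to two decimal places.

H-model: P₀ = D₀[(1+g_L) + H(g_S−g_L)]/(r−g_L), with H = 8/2 = 4.
P₀ = 3.28 × [(1+0.045) + 4×(0.189−0.045)] / (0.0863−0.045)
   = 3.28 × 1.6210 / 0.0413 = 128.7380

$128.74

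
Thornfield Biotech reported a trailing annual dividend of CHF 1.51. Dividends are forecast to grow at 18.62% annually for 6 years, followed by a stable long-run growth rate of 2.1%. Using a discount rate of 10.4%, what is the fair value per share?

Two-stage DDM. Project D₁…D_6 at 0.1862, terminal growth 0.021, discount at r = 0.104.
D_1 = 1.7912
D_2 = 2.1247
D_3 = 2.5203
D_4 = 2.9896
D_5 = 3.5462
D_6 = 4.2065
Terminal value at t=6: TV = D_7/(r−g) = 4.2949/(0.104−0.021) = 51.7454
P₀ = 1.7912/(1+0.104)^1 + 2.1247/(1+0.104)^2 + 2.5203/(1+0.104)^3 + 2.9896/(1+0.104)^4 + 3.5462/(1+0.104)^5 + 4.2065/(1+0.104)^6 + 51.7454/(1+0.104)^6 = 40.3165

CHF 40.32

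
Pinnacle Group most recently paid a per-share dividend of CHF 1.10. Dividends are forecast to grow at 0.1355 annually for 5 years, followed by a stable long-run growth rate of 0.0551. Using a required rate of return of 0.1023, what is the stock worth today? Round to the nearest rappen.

CHF 34.54

Two-stage DDM. Project D₁…D_5 at 0.1355, terminal growth 0.0551, discount at r = 0.1023.
D_1 = 1.2490
D_2 = 1.4183
D_3 = 1.6105
D_4 = 1.8287
D_5 = 2.0765
Terminal value at t=5: TV = D_6/(r−g) = 2.1909/(0.1023−0.0551) = 46.4173
P₀ = 1.2490/(1+0.1023)^1 + 1.4183/(1+0.1023)^2 + 1.6105/(1+0.1023)^3 + 1.8287/(1+0.1023)^4 + 2.0765/(1+0.1023)^5 + 46.4173/(1+0.1023)^5 = 34.5394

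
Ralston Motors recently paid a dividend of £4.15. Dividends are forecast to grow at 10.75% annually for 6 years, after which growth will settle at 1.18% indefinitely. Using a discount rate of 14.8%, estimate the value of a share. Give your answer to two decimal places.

Two-stage DDM. Project D₁…D_6 at 0.1075, terminal growth 0.0118, discount at r = 0.148.
D_1 = 4.5961
D_2 = 5.0902
D_3 = 5.6374
D_4 = 6.2434
D_5 = 6.9146
D_6 = 7.6579
Terminal value at t=6: TV = D_7/(r−g) = 7.7483/(0.148−0.0118) = 56.8890
P₀ = 4.5961/(1+0.148)^1 + 5.0902/(1+0.148)^2 + 5.6374/(1+0.148)^3 + 6.2434/(1+0.148)^4 + 6.9146/(1+0.148)^5 + 7.6579/(1+0.148)^6 + 56.8890/(1+0.148)^6 = 46.8529

£46.85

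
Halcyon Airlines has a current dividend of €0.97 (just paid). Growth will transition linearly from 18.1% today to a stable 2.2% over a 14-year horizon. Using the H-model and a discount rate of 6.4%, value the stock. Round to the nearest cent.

H-model: P₀ = D₀[(1+g_L) + H(g_S−g_L)]/(r−g_L), with H = 14/2 = 7.
P₀ = 0.97 × [(1+0.022) + 7×(0.181−0.022)] / (0.064−0.022)
   = 0.97 × 2.1350 / 0.042 = 49.3083

€49.31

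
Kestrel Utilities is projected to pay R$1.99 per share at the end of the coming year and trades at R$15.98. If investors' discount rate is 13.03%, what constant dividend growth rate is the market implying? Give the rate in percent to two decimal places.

0.58%

From P₀ = D₁/(r − g), the implied growth is g = r − D₁/P₀.
g = 0.1303 − 1.99/15.98 = 0.1303 − 0.12453 = 0.00577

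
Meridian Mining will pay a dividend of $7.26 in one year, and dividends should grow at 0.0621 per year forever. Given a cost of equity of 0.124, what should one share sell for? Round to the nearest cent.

$117.29

Gordon growth model: P₀ = D₁/(r − g), with D₁ = 7.26 given directly.
P₀ = 7.2600 / (0.124 − 0.0621) = 7.2600 / 0.0619 = 117.2859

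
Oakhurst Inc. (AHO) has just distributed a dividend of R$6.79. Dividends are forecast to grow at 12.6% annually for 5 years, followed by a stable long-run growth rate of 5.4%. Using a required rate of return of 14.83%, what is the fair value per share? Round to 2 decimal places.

R$100.83

Two-stage DDM. Project D₁…D_5 at 0.126, terminal growth 0.054, discount at r = 0.1483.
D_1 = 7.6455
D_2 = 8.6089
D_3 = 9.6936
D_4 = 10.9150
D_5 = 12.2903
Terminal value at t=5: TV = D_6/(r−g) = 12.9540/(0.1483−0.054) = 137.3696
P₀ = 7.6455/(1+0.1483)^1 + 8.6089/(1+0.1483)^2 + 9.6936/(1+0.1483)^3 + 10.9150/(1+0.1483)^4 + 12.2903/(1+0.1483)^5 + 137.3696/(1+0.1483)^5 = 100.8266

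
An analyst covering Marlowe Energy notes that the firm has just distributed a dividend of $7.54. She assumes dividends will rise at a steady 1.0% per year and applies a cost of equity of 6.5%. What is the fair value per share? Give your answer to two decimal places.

$138.46

Gordon growth model: P₀ = D₁/(r − g). D₁ = 7.54 × (1 + 0.01) = 7.6154.
P₀ = 7.6154 / (0.065 − 0.01) = 7.6154 / 0.055 = 138.4618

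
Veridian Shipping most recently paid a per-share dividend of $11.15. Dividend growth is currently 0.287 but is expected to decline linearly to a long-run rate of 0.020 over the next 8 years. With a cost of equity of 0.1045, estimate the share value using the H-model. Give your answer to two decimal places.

H-model: P₀ = D₀[(1+g_L) + H(g_S−g_L)]/(r−g_L), with H = 8/2 = 4.
P₀ = 11.15 × [(1+0.02) + 4×(0.287−0.02)] / (0.1045−0.02)
   = 11.15 × 2.0880 / 0.0845 = 275.5172

$275.52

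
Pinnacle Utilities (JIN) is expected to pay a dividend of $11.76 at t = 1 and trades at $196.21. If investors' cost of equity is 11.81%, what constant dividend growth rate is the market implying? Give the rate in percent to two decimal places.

From P₀ = D₁/(r − g), the implied growth is g = r − D₁/P₀.
g = 0.1181 − 11.76/196.21 = 0.1181 − 0.05994 = 0.05816

5.82%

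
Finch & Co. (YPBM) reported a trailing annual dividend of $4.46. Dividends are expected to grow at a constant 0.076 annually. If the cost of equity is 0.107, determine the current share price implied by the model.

$154.81

Gordon growth model: P₀ = D₁/(r − g). D₁ = 4.46 × (1 + 0.076) = 4.7990.
P₀ = 4.7990 / (0.107 − 0.076) = 4.7990 / 0.031 = 154.8052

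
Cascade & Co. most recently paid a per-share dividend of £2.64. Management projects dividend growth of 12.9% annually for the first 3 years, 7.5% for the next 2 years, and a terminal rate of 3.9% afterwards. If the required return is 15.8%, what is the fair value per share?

Three-stage DDM. Project D₁…D_5; terminal Gordon value at t=5 with g = 0.039; discount at r = 0.158.
D_1 = 2.9806
D_2 = 3.3651
D_3 = 3.7991
D_4 = 4.0841
D_5 = 4.3904
TV_5 = 4.5616/(0.158−0.039) = 38.3329
P₀ = Σ Dₜ/(1+r)ᵗ + TV_5/(1+r)^5 = 30.3185

£30.32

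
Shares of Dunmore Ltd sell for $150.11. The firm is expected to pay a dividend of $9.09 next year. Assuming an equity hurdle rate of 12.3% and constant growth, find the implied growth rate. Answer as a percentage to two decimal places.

From P₀ = D₁/(r − g), the implied growth is g = r − D₁/P₀.
g = 0.123 − 9.09/150.11 = 0.123 − 0.06056 = 0.06244

6.24%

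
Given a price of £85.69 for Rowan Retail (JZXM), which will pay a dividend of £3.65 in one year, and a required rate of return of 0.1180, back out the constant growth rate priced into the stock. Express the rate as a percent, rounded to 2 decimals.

From P₀ = D₁/(r − g), the implied growth is g = r − D₁/P₀.
g = 0.118 − 3.65/85.69 = 0.118 − 0.04260 = 0.07540

7.54%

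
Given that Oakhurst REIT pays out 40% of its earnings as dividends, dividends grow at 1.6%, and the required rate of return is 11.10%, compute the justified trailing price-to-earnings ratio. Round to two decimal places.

Justified trailing P/E = b(1+g)/(r−g) = 0.40×(1+0.016)/(0.111−0.016) = 4.2779

4.28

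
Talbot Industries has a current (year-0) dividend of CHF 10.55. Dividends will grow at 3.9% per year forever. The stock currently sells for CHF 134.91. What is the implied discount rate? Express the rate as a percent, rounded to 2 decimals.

12.03%

Rearranging the constant-growth DDM: r = D₁/P₀ + g.
D₁ = 10.55 × (1 + 0.039) = 10.9614.
r = 10.9614 / 134.91 + 0.039 = 0.08125 + 0.039 = 0.12025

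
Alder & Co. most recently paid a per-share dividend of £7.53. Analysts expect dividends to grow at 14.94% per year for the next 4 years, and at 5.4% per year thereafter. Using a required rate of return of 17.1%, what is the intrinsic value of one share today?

£91.72

Two-stage DDM. Project D₁…D_4 at 0.1494, terminal growth 0.054, discount at r = 0.171.
D_1 = 8.6550
D_2 = 9.9480
D_3 = 11.4343
D_4 = 13.1426
Terminal value at t=4: TV = D_5/(r−g) = 13.8523/(0.171−0.054) = 118.3953
P₀ = 8.6550/(1+0.171)^1 + 9.9480/(1+0.171)^2 + 11.4343/(1+0.171)^3 + 13.1426/(1+0.171)^4 + 118.3953/(1+0.171)^4 = 91.7225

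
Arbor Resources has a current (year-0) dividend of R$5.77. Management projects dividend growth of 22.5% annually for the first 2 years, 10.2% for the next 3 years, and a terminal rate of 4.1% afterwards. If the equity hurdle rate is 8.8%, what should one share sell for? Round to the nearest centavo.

R$204.67

Three-stage DDM. Project D₁…D_5; terminal Gordon value at t=5 with g = 0.041; discount at r = 0.088.
D_1 = 7.0682
D_2 = 8.6586
D_3 = 9.5418
D_4 = 10.5150
D_5 = 11.5876
TV_5 = 12.0627/(0.088−0.041) = 256.6526
P₀ = Σ Dₜ/(1+r)ᵗ + TV_5/(1+r)^5 = 204.6699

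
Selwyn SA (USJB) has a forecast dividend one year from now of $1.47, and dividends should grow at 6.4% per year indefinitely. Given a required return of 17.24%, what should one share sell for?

Gordon growth model: P₀ = D₁/(r − g), with D₁ = 1.47 given directly.
P₀ = 1.4700 / (0.1724 − 0.064) = 1.4700 / 0.1084 = 13.5609

$13.56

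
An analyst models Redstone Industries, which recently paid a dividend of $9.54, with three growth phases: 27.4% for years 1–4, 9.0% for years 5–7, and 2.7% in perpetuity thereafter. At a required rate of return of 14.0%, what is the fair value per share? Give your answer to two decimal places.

Three-stage DDM. Project D₁…D_7; terminal Gordon value at t=7 with g = 0.027; discount at r = 0.14.
D_1 = 12.1540
D_2 = 15.4841
D_3 = 19.7268
D_4 = 25.1319
D_5 = 27.3938
D_6 = 29.8593
D_7 = 32.5466
TV_7 = 33.4254/(0.14−0.027) = 295.7996
P₀ = Σ Dₜ/(1+r)ᵗ + TV_7/(1+r)^7 = 209.8214

$209.82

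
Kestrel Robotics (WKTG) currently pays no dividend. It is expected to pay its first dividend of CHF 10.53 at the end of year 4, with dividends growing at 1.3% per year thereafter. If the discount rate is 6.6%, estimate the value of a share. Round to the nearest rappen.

Deferred-dividend DDM. At t=3 the remaining stream is a growing perpetuity with first payment D_4 = 10.53.
V_3 = D_4/(r−g) = 10.53/(0.066−0.013) = 198.6792
P₀ = V_3/(1+r)^3 = 198.6792/(1+0.066)^3 = 164.0140

CHF 164.01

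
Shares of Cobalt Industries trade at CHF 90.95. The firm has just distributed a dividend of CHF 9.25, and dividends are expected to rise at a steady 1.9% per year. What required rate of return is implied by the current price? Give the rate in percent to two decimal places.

12.26%

Rearranging the constant-growth DDM: r = D₁/P₀ + g.
D₁ = 9.25 × (1 + 0.019) = 9.4257.
r = 9.4257 / 90.95 + 0.019 = 0.10364 + 0.019 = 0.12264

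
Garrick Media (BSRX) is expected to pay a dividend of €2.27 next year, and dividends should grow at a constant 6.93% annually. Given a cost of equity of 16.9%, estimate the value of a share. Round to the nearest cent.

€22.77

Gordon growth model: P₀ = D₁/(r − g), with D₁ = 2.27 given directly.
P₀ = 2.2700 / (0.169 − 0.0693) = 2.2700 / 0.0997 = 22.7683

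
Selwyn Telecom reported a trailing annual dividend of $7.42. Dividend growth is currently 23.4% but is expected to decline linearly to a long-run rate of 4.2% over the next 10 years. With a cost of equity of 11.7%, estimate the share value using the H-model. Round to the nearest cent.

$198.06

H-model: P₀ = D₀[(1+g_L) + H(g_S−g_L)]/(r−g_L), with H = 10/2 = 5.
P₀ = 7.42 × [(1+0.042) + 5×(0.234−0.042)] / (0.117−0.042)
   = 7.42 × 2.0020 / 0.075 = 198.0645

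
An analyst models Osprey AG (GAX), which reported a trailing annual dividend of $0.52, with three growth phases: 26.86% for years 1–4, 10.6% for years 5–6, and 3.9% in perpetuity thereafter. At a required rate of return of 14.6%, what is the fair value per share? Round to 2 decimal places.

$11.24

Three-stage DDM. Project D₁…D_6; terminal Gordon value at t=6 with g = 0.039; discount at r = 0.146.
D_1 = 0.6597
D_2 = 0.8369
D_3 = 1.0616
D_4 = 1.3468
D_5 = 1.4896
D_6 = 1.6475
TV_6 = 1.7117/(0.146−0.039) = 15.9972
P₀ = Σ Dₜ/(1+r)ᵗ + TV_6/(1+r)^6 = 11.2421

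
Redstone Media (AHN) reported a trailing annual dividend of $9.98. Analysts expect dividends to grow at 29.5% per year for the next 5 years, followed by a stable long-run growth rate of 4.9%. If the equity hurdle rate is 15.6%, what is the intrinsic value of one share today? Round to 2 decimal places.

Two-stage DDM. Project D₁…D_5 at 0.295, terminal growth 0.049, discount at r = 0.156.
D_1 = 12.9241
D_2 = 16.7367
D_3 = 21.6740
D_4 = 28.0679
D_5 = 36.3479
Terminal value at t=5: TV = D_6/(r−g) = 38.1290/(0.156−0.049) = 356.3453
P₀ = 12.9241/(1+0.156)^1 + 16.7367/(1+0.156)^2 + 21.6740/(1+0.156)^3 + 28.0679/(1+0.156)^4 + 36.3479/(1+0.156)^5 + 356.3453/(1+0.156)^5 = 243.6755

$243.68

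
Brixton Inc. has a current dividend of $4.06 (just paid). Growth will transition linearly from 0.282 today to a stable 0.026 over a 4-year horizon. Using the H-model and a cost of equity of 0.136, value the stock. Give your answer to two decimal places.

H-model: P₀ = D₀[(1+g_L) + H(g_S−g_L)]/(r−g_L), with H = 4/2 = 2.
P₀ = 4.06 × [(1+0.026) + 2×(0.282−0.026)] / (0.136−0.026)
   = 4.06 × 1.5380 / 0.11 = 56.7662

$56.77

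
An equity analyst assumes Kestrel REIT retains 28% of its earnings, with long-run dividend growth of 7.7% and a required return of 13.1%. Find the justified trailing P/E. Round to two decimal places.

Payout ratio b = 1 − 0.28 = 0.72.
Justified trailing P/E = b(1+g)/(r−g) = 0.72×(1+0.077)/(0.131−0.077) = 14.3600

14.36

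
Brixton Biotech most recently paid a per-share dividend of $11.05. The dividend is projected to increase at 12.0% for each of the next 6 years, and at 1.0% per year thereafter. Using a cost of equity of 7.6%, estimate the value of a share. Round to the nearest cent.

Two-stage DDM. Project D₁…D_6 at 0.12, terminal growth 0.01, discount at r = 0.076.
D_1 = 12.3760
D_2 = 13.8611
D_3 = 15.5245
D_4 = 17.3874
D_5 = 19.4739
D_6 = 21.8107
Terminal value at t=6: TV = D_7/(r−g) = 22.0288/(0.076−0.01) = 333.7704
P₀ = 12.3760/(1+0.076)^1 + 13.8611/(1+0.076)^2 + 15.5245/(1+0.076)^3 + 17.3874/(1+0.076)^4 + 19.4739/(1+0.076)^5 + 21.8107/(1+0.076)^6 + 333.7704/(1+0.076)^6 = 291.5301

$291.53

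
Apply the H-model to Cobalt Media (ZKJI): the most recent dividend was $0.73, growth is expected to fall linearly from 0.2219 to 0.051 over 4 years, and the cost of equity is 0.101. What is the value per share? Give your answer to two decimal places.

H-model: P₀ = D₀[(1+g_L) + H(g_S−g_L)]/(r−g_L), with H = 4/2 = 2.
P₀ = 0.73 × [(1+0.051) + 2×(0.2219−0.051)] / (0.101−0.051)
   = 0.73 × 1.3928 / 0.05 = 20.3349

$20.33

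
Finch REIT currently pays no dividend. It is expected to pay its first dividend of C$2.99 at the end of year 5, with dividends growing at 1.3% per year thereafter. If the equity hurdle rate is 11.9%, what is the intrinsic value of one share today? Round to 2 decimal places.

Deferred-dividend DDM. At t=4 the remaining stream is a growing perpetuity with first payment D_5 = 2.99.
V_4 = D_5/(r−g) = 2.99/(0.119−0.013) = 28.2075
P₀ = V_4/(1+r)^4 = 28.2075/(1+0.119)^4 = 17.9906

C$17.99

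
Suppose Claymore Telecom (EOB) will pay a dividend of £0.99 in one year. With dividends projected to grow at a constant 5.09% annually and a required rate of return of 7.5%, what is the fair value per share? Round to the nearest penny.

£41.08

Gordon growth model: P₀ = D₁/(r − g), with D₁ = 0.99 given directly.
P₀ = 0.9900 / (0.075 − 0.0509) = 0.9900 / 0.0241 = 41.0788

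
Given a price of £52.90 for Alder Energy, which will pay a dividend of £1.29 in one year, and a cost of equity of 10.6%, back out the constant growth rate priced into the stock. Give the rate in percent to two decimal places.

8.16%

From P₀ = D₁/(r − g), the implied growth is g = r − D₁/P₀.
g = 0.106 − 1.29/52.90 = 0.106 − 0.02439 = 0.08161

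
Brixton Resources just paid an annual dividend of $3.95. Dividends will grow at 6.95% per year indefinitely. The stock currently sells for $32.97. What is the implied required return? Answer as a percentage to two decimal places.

Rearranging the constant-growth DDM: r = D₁/P₀ + g.
D₁ = 3.95 × (1 + 0.0695) = 4.2245.
r = 4.2245 / 32.97 + 0.0695 = 0.12813 + 0.0695 = 0.19763

19.76%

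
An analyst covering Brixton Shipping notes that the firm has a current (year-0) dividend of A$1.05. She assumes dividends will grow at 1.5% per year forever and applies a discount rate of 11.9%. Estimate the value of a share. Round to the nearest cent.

Gordon growth model: P₀ = D₁/(r − g). D₁ = 1.05 × (1 + 0.015) = 1.0657.
P₀ = 1.0657 / (0.119 − 0.015) = 1.0657 / 0.104 = 10.2476

A$10.25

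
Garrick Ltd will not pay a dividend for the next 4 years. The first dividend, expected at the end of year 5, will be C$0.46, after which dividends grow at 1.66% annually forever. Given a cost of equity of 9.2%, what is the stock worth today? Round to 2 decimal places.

Deferred-dividend DDM. At t=4 the remaining stream is a growing perpetuity with first payment D_5 = 0.46.
V_4 = D_5/(r−g) = 0.46/(0.092−0.0166) = 6.1008
P₀ = V_4/(1+r)^4 = 6.1008/(1+0.092)^4 = 4.2904

C$4.29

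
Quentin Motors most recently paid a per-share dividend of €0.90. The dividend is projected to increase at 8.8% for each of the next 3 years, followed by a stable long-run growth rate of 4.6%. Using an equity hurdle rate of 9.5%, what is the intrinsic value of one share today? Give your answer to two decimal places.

Two-stage DDM. Project D₁…D_3 at 0.088, terminal growth 0.046, discount at r = 0.095.
D_1 = 0.9792
D_2 = 1.0654
D_3 = 1.1591
Terminal value at t=3: TV = D_4/(r−g) = 1.2124/(0.095−0.046) = 24.7437
P₀ = 0.9792/(1+0.095)^1 + 1.0654/(1+0.095)^2 + 1.1591/(1+0.095)^3 + 24.7437/(1+0.095)^3 = 21.5118

€21.51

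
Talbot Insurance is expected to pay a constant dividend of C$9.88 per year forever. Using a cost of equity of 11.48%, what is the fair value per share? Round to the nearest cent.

C$86.06

Zero-growth DDM (perpetuity): P₀ = D/r = 9.88 / 0.1148 = 86.0627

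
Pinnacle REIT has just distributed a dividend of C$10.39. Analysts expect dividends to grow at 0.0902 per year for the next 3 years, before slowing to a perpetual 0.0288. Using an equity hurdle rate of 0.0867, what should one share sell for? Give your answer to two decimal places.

C$217.78

Two-stage DDM. Project D₁…D_3 at 0.0902, terminal growth 0.0288, discount at r = 0.0867.
D_1 = 11.3272
D_2 = 12.3489
D_3 = 13.4628
Terminal value at t=3: TV = D_4/(r−g) = 13.8505/(0.0867−0.0288) = 239.2139
P₀ = 11.3272/(1+0.0867)^1 + 12.3489/(1+0.0867)^2 + 13.4628/(1+0.0867)^3 + 239.2139/(1+0.0867)^3 = 217.7762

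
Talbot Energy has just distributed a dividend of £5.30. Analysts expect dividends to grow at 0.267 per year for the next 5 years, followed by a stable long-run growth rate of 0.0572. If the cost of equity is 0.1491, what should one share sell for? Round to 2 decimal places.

£135.22

Two-stage DDM. Project D₁…D_5 at 0.267, terminal growth 0.0572, discount at r = 0.1491.
D_1 = 6.7151
D_2 = 8.5080
D_3 = 10.7797
D_4 = 13.6578
D_5 = 17.3045
Terminal value at t=5: TV = D_6/(r−g) = 18.2943/(0.1491−0.0572) = 199.0676
P₀ = 6.7151/(1+0.1491)^1 + 8.5080/(1+0.1491)^2 + 10.7797/(1+0.1491)^3 + 13.6578/(1+0.1491)^4 + 17.3045/(1+0.1491)^5 + 199.0676/(1+0.1491)^5 = 135.2222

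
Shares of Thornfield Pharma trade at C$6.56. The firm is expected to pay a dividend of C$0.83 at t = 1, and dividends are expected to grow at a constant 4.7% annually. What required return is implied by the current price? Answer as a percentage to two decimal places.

Rearranging the constant-growth DDM: r = D₁/P₀ + g.
r = 0.8300 / 6.56 + 0.047 = 0.12652 + 0.047 = 0.17352

17.35%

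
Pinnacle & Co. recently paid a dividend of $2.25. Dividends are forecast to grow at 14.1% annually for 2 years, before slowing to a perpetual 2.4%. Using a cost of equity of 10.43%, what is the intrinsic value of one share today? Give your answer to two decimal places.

Two-stage DDM. Project D₁…D_2 at 0.141, terminal growth 0.024, discount at r = 0.1043.
D_1 = 2.5673
D_2 = 2.9292
Terminal value at t=2: TV = D_3/(r−g) = 2.9995/(0.1043−0.024) = 37.3541
P₀ = 2.5673/(1+0.1043)^1 + 2.9292/(1+0.1043)^2 + 37.3541/(1+0.1043)^2 = 35.3580

$35.36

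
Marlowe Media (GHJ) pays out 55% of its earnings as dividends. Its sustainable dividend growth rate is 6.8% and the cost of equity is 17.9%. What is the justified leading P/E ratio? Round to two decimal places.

Justified leading P/E = b/(r−g) = 0.55/(0.179−0.068) = 4.9550

4.95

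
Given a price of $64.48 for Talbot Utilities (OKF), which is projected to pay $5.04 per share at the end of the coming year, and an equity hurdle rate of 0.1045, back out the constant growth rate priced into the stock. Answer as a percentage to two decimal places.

From P₀ = D₁/(r − g), the implied growth is g = r − D₁/P₀.
g = 0.1045 − 5.04/64.48 = 0.1045 − 0.07816 = 0.02634

2.63%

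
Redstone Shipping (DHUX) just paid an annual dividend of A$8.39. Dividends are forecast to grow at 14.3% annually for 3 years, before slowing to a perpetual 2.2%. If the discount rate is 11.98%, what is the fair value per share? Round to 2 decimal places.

Two-stage DDM. Project D₁…D_3 at 0.143, terminal growth 0.022, discount at r = 0.1198.
D_1 = 9.5898
D_2 = 10.9611
D_3 = 12.5285
Terminal value at t=3: TV = D_4/(r−g) = 12.8042/(0.1198−0.022) = 130.9220
P₀ = 9.5898/(1+0.1198)^1 + 10.9611/(1+0.1198)^2 + 12.5285/(1+0.1198)^3 + 130.9220/(1+0.1198)^3 = 119.4651

A$119.47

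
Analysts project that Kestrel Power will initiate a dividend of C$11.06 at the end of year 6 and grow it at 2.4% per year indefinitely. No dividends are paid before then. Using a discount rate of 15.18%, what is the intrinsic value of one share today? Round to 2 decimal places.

Deferred-dividend DDM. At t=5 the remaining stream is a growing perpetuity with first payment D_6 = 11.06.
V_5 = D_6/(r−g) = 11.06/(0.1518−0.024) = 86.5415
P₀ = V_5/(1+r)^5 = 86.5415/(1+0.1518)^5 = 42.6913

C$42.69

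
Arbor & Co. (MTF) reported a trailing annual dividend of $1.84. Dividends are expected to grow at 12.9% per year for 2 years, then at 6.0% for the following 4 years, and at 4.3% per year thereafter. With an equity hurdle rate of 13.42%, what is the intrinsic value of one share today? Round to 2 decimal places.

Three-stage DDM. Project D₁…D_6; terminal Gordon value at t=6 with g = 0.043; discount at r = 0.1342.
D_1 = 2.0774
D_2 = 2.3453
D_3 = 2.4861
D_4 = 2.6352
D_5 = 2.7933
D_6 = 2.9609
TV_6 = 3.0883/(0.1342−0.043) = 33.8625
P₀ = Σ Dₜ/(1+r)ᵗ + TV_6/(1+r)^6 = 25.7369

$25.74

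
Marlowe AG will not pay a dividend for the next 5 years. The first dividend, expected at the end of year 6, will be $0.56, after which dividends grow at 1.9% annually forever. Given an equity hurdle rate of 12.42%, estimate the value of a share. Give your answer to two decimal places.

$2.96

Deferred-dividend DDM. At t=5 the remaining stream is a growing perpetuity with first payment D_6 = 0.56.
V_5 = D_6/(r−g) = 0.56/(0.1242−0.019) = 5.3232
P₀ = V_5/(1+r)^5 = 5.3232/(1+0.1242)^5 = 2.9645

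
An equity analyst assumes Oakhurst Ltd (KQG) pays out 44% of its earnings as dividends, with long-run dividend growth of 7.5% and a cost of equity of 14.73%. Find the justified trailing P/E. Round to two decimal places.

Justified trailing P/E = b(1+g)/(r−g) = 0.44×(1+0.075)/(0.1473−0.075) = 6.5422

6.54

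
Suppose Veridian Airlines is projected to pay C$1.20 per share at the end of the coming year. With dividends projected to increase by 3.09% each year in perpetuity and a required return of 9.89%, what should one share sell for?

Gordon growth model: P₀ = D₁/(r − g), with D₁ = 1.20 given directly.
P₀ = 1.2000 / (0.0989 − 0.0309) = 1.2000 / 0.068 = 17.6471

C$17.65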